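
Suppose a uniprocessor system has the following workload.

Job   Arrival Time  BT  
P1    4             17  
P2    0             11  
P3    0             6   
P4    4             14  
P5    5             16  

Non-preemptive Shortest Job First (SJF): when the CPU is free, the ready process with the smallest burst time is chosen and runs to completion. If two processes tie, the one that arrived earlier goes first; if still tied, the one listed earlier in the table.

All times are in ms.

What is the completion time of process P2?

17

Timeline: | P3 0-6 | P2 6-17 | P4 17-31 | P5 31-47 | P1 47-64 |
Completion: P1=64  P2=17  P3=6  P4=31  P5=47
Turnaround (C−A): P1=60  P2=17  P3=6  P4=27  P5=42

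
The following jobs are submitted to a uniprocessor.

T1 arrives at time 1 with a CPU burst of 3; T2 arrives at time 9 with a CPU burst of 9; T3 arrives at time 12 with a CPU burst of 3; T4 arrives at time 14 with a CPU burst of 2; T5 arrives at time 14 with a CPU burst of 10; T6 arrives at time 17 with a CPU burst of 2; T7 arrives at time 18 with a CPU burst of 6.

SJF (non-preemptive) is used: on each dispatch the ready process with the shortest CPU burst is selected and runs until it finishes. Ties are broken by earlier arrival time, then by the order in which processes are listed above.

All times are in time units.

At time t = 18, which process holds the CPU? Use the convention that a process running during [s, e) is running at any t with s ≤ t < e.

T4

Schedule: | idle 0-1 | T1 1-4 | idle 4-9 | T2 9-18 | T4 18-20 | T6 20-22 | T3 22-25 | T7 25-31 | T5 31-41 |
Completion: T1=4  T2=18  T3=25  T4=20  T5=41  T6=22  T7=31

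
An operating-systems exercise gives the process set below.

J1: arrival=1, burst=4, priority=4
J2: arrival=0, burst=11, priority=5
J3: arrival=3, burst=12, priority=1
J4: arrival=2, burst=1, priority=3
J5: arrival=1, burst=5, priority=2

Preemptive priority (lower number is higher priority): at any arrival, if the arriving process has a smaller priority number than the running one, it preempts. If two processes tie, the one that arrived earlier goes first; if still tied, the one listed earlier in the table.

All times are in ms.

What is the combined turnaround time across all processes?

Schedule: | J2 0-1 | J5 1-3 | J3 3-15 | J5 15-18 | J4 18-19 | J1 19-23 | J2 23-33 |
Completion: J1=23  J2=33  J3=15  J4=19  J5=18
Turnaround (C−A): J1=22  J2=33  J3=12  J4=17  J5=17
Turnaround = completion − arrival: J1=22, J2=33, J3=12, J4=17, J5=17
Total turnaround = 22 + 33 + 12 + 17 + 17 = 101

101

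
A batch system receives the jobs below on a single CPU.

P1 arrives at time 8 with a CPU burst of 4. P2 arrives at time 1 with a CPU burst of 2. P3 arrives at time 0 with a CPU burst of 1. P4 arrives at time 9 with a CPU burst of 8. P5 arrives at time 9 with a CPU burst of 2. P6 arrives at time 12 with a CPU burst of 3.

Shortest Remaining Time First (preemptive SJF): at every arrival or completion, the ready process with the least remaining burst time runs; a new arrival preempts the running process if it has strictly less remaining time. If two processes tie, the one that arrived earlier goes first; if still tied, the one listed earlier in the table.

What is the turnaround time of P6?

Gantt: | P3 0-1 | P2 1-3 | idle 3-8 | P1 8-9 | P5 9-11 | P1 11-14 | P6 14-17 | P4 17-25 |
Completion: P1=14  P2=3  P3=1  P4=25  P5=11  P6=17
Turnaround(P6) = completion − arrival = 17 − 12 = 5

5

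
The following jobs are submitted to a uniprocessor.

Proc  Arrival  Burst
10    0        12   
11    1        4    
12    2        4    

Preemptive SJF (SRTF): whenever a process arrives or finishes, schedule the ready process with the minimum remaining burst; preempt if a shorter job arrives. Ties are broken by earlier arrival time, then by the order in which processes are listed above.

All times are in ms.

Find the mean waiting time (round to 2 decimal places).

3.67

Timeline: | 10 0-1 | 11 1-5 | 12 5-9 | 10 9-20 |
Completion: 10=20  11=5  12=9
Turnaround (C−A): 10=20  11=4  12=7
Waiting times: 10=8, 11=0, 12=3
Average waiting = (8+0+3) / 3 = 11/3 = 3.67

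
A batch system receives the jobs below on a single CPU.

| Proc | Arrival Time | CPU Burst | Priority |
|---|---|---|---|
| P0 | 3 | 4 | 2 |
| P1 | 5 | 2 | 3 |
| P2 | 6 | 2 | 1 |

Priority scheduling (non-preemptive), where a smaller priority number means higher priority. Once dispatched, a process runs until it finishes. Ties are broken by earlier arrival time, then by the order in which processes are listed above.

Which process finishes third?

P1

Gantt: | idle 0-3 | P0 3-7 | P2 7-9 | P1 9-11 |
Completion: P0=7  P1=11  P2=9
Turnaround (C−A): P0=4  P1=6  P2=3
Finish order: P0 → P2 → P1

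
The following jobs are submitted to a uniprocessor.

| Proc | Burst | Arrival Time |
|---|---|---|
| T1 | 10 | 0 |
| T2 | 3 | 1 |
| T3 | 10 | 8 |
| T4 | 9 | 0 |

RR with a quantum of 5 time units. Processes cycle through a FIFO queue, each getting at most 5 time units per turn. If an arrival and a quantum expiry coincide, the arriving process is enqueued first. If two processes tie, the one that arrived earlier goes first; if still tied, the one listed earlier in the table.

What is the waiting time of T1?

8

Gantt: | T1 0-5 | T4 5-10 | T2 10-13 | T1 13-18 | T3 18-23 | T4 23-27 | T3 27-32 |
Completion: T1=18  T2=13  T3=32  T4=27
Turnaround (C−A): T1=18  T2=12  T3=24  T4=27
Waiting(T1) = turnaround − burst = 18 − 10 = 8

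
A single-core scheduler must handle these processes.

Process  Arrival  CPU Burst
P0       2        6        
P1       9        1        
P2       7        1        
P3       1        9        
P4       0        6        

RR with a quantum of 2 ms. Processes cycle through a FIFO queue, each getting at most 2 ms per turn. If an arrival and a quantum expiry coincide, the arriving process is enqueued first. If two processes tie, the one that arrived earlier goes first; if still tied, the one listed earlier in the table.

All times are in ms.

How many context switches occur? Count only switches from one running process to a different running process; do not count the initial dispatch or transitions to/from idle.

11

Schedule: | P4 0-2 | P3 2-4 | P0 4-6 | P4 6-8 | P3 8-10 | P0 10-12 | P2 12-13 | P4 13-15 | P1 15-16 | P3 16-18 | P0 18-20 | P3 20-23 |
Completion: P0=20  P1=16  P2=13  P3=23  P4=15
Turnaround (C−A): P0=18  P1=7  P2=6  P3=22  P4=15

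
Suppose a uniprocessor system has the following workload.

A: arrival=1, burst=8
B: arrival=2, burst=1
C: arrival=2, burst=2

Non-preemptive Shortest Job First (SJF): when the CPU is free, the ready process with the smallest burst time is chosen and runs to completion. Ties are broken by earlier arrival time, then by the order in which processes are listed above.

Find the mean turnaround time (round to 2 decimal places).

8.67

Timeline: | idle 0-1 | A 1-9 | B 9-10 | C 10-12 |
Completion: A=9  B=10  C=12
Turnaround times: A=8, B=8, C=10
Average turnaround = (8+8+10) / 3 = 26/3 = 8.67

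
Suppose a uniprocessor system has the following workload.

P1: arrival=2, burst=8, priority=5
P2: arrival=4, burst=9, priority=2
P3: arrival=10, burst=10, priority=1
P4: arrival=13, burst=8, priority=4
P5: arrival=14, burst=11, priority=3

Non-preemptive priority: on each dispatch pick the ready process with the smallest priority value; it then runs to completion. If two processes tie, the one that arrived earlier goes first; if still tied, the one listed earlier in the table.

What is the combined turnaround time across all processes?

Timeline: | idle 0-2 | P1 2-10 | P3 10-20 | P2 20-29 | P5 29-40 | P4 40-48 |
Completion: P1=10  P2=29  P3=20  P4=48  P5=40
Turnaround = completion − arrival: P1=8, P2=25, P3=10, P4=35, P5=26
Total turnaround = 8 + 25 + 10 + 35 + 26 = 104

104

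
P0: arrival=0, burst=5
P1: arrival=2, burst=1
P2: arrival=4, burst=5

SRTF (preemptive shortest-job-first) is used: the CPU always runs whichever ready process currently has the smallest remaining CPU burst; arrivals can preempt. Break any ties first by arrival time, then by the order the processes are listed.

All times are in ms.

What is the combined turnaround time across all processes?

14

Gantt: | P0 0-2 | P1 2-3 | P0 3-6 | P2 6-11 |
Completion: P0=6  P1=3  P2=11
Turnaround (C−A): P0=6  P1=1  P2=7
Turnaround = completion − arrival: P0=6, P1=1, P2=7
Total turnaround = 6 + 1 + 7 = 14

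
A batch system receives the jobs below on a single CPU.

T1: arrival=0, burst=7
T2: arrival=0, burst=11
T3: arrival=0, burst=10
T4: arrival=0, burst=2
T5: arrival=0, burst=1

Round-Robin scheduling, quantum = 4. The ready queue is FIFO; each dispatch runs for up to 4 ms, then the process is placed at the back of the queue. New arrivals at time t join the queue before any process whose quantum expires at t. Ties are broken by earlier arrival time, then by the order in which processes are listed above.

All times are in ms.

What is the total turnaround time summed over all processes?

107

Schedule: | T1 0-4 | T2 4-8 | T3 8-12 | T4 12-14 | T5 14-15 | T1 15-18 | T2 18-22 | T3 22-26 | T2 26-29 | T3 29-31 |
Completion: T1=18  T2=29  T3=31  T4=14  T5=15
Turnaround (C−A): T1=18  T2=29  T3=31  T4=14  T5=15
Turnaround = completion − arrival: T1=18, T2=29, T3=31, T4=14, T5=15
Total turnaround = 18 + 29 + 31 + 14 + 15 = 107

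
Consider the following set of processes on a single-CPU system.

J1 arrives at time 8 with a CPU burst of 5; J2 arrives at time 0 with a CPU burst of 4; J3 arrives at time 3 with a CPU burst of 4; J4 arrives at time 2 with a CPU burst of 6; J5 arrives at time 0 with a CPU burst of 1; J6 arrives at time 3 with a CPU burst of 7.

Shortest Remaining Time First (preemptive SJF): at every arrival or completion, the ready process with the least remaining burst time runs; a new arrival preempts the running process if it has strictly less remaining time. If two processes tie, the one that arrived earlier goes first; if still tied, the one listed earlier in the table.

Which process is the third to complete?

J3

Timeline: | J5 0-1 | J2 1-5 | J3 5-9 | J1 9-14 | J4 14-20 | J6 20-27 |
Completion: J1=14  J2=5  J3=9  J4=20  J5=1  J6=27
Finish order: J5 → J2 → J3 → J1 → J4 → J6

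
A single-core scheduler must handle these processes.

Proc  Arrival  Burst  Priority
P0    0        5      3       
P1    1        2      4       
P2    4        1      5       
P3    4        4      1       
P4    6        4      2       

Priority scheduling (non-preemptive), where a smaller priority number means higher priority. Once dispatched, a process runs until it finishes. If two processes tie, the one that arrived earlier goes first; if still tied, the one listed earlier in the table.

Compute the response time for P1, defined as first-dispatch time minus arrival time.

Schedule: | P0 0-5 | P3 5-9 | P4 9-13 | P1 13-15 | P2 15-16 |
Completion: P0=5  P1=15  P2=16  P3=9  P4=13
Turnaround (C−A): P0=5  P1=14  P2=12  P3=5  P4=7
Response(P1) = first start − arrival = 13 − 1 = 12

12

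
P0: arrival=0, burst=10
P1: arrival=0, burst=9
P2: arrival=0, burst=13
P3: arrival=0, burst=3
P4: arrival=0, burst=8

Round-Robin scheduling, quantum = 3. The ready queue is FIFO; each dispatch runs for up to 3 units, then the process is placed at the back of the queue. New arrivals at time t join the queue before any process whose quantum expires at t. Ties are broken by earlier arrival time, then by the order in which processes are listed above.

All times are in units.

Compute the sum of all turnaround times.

Schedule: | P0 0-3 | P1 3-6 | P2 6-9 | P3 9-12 | P4 12-15 | P0 15-18 | P1 18-21 | P2 21-24 | P4 24-27 | P0 27-30 | P1 30-33 | P2 33-36 | P4 36-38 | P0 38-39 | P2 39-43 |
Completion: P0=39  P1=33  P2=43  P3=12  P4=38
Turnaround = completion − arrival: P0=39, P1=33, P2=43, P3=12, P4=38
Total turnaround = 39 + 33 + 43 + 12 + 38 = 165

165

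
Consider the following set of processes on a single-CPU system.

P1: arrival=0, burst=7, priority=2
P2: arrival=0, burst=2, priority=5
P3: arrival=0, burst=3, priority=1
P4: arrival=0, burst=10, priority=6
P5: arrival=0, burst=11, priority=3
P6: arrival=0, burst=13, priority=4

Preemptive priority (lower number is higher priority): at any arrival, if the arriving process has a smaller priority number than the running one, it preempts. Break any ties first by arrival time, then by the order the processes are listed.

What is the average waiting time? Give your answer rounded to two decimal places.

Schedule: | P3 0-3 | P1 3-10 | P5 10-21 | P6 21-34 | P2 34-36 | P4 36-46 |
Completion: P1=10  P2=36  P3=3  P4=46  P5=21  P6=34
Waiting times: P1=3, P2=34, P3=0, P4=36, P5=10, P6=21
Average waiting = (3+34+0+36+10+21) / 6 = 104/6 = 17.33

17.33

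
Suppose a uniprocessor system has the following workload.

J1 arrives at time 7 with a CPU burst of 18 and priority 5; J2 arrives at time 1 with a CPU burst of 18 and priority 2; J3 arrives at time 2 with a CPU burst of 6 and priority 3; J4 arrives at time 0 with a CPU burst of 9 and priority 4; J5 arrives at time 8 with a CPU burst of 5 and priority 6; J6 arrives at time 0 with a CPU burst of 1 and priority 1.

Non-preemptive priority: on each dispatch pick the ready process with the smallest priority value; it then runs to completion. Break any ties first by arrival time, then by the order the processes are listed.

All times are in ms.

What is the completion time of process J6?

Gantt: | J6 0-1 | J2 1-19 | J3 19-25 | J4 25-34 | J1 34-52 | J5 52-57 |
Completion: J1=52  J2=19  J3=25  J4=34  J5=57  J6=1
Turnaround (C−A): J1=45  J2=18  J3=23  J4=34  J5=49  J6=1

1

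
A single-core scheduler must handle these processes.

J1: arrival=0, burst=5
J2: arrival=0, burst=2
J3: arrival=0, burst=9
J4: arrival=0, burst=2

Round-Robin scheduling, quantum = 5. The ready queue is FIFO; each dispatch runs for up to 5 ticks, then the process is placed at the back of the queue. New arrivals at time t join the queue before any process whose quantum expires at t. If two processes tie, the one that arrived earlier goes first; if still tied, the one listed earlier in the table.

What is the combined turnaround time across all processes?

44

Schedule: | J1 0-5 | J2 5-7 | J3 7-12 | J4 12-14 | J3 14-18 |
Completion: J1=5  J2=7  J3=18  J4=14
Turnaround = completion − arrival: J1=5, J2=7, J3=18, J4=14
Total turnaround = 5 + 7 + 18 + 14 = 44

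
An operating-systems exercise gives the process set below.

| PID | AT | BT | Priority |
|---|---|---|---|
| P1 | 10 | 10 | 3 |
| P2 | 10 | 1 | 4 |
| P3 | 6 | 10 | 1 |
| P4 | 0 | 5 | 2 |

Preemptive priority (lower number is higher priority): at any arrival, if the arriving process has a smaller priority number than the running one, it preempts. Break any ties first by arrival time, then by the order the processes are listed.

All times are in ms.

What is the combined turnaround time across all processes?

48

Gantt: | P4 0-5 | idle 5-6 | P3 6-16 | P1 16-26 | P2 26-27 |
Completion: P1=26  P2=27  P3=16  P4=5
Turnaround (C−A): P1=16  P2=17  P3=10  P4=5
Turnaround = completion − arrival: P1=16, P2=17, P3=10, P4=5
Total turnaround = 16 + 17 + 10 + 5 = 48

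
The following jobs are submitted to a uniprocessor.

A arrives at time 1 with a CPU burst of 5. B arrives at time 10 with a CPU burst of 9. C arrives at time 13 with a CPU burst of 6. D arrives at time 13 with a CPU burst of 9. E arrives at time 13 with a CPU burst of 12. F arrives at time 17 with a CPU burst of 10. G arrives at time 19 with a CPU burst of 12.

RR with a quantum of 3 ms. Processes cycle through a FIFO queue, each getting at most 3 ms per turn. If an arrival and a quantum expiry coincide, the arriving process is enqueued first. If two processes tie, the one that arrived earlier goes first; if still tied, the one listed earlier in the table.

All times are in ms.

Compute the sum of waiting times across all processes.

Schedule: | idle 0-1 | A 1-6 | idle 6-10 | B 10-13 | C 13-16 | D 16-19 | E 19-22 | B 22-25 | C 25-28 | F 28-31 | G 31-34 | D 34-37 | E 37-40 | B 40-43 | F 43-46 | G 46-49 | D 49-52 | E 52-55 | F 55-58 | G 58-61 | E 61-64 | F 64-65 | G 65-68 |
Completion: A=6  B=43  C=28  D=52  E=64  F=65  G=68
Turnaround (C−A): A=5  B=33  C=15  D=39  E=51  F=48  G=49
Waiting = turnaround − burst: A=0, B=24, C=9, D=30, E=39, F=38, G=37
Total waiting = 0 + 24 + 9 + 30 + 39 + 38 + 37 = 177

177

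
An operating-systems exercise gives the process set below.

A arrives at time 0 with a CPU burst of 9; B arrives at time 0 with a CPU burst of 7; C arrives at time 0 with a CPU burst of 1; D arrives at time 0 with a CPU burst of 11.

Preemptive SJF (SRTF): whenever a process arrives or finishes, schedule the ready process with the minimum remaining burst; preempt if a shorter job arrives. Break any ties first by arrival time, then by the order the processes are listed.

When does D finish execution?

Gantt: | C 0-1 | B 1-8 | A 8-17 | D 17-28 |
Completion: A=17  B=8  C=1  D=28
Turnaround (C−A): A=17  B=8  C=1  D=28

28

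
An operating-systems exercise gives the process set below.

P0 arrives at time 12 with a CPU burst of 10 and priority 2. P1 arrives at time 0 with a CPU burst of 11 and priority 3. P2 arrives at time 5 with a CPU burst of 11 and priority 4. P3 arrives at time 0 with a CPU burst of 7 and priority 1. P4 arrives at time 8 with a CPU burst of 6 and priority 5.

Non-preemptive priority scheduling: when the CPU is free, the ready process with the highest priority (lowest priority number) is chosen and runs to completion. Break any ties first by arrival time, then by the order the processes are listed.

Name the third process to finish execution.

Schedule: | P3 0-7 | P1 7-18 | P0 18-28 | P2 28-39 | P4 39-45 |
Completion: P0=28  P1=18  P2=39  P3=7  P4=45
Turnaround (C−A): P0=16  P1=18  P2=34  P3=7  P4=37
Finish order: P3 → P1 → P0 → P2 → P4

P0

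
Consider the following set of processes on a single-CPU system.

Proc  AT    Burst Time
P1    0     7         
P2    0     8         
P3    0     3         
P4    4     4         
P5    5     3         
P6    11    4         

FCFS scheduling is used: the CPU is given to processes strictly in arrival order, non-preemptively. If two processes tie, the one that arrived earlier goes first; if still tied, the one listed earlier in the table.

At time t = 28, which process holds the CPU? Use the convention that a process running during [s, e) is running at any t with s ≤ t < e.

Timeline: | P1 0-7 | P2 7-15 | P3 15-18 | P4 18-22 | P5 22-25 | P6 25-29 |
Completion: P1=7  P2=15  P3=18  P4=22  P5=25  P6=29
Turnaround (C−A): P1=7  P2=15  P3=18  P4=18  P5=20  P6=18

P6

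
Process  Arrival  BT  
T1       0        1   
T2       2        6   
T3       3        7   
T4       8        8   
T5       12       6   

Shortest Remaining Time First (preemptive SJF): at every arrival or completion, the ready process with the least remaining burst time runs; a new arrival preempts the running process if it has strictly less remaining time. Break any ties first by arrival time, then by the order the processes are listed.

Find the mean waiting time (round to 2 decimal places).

4.20

Timeline: | T1 0-1 | idle 1-2 | T2 2-8 | T3 8-15 | T5 15-21 | T4 21-29 |
Completion: T1=1  T2=8  T3=15  T4=29  T5=21
Turnaround (C−A): T1=1  T2=6  T3=12  T4=21  T5=9
Waiting times: T1=0, T2=0, T3=5, T4=13, T5=3
Average waiting = (0+0+5+13+3) / 5 = 21/5 = 4.20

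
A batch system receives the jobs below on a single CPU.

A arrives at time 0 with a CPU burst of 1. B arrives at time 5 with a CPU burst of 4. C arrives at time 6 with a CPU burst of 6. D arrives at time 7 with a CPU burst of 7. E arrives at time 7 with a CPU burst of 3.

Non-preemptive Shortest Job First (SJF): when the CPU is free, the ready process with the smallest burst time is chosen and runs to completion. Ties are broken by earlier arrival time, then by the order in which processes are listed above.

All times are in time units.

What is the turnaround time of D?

18

Timeline: | A 0-1 | idle 1-5 | B 5-9 | E 9-12 | C 12-18 | D 18-25 |
Completion: A=1  B=9  C=18  D=25  E=12
Turnaround (C−A): A=1  B=4  C=12  D=18  E=5
Turnaround(D) = completion − arrival = 25 − 7 = 18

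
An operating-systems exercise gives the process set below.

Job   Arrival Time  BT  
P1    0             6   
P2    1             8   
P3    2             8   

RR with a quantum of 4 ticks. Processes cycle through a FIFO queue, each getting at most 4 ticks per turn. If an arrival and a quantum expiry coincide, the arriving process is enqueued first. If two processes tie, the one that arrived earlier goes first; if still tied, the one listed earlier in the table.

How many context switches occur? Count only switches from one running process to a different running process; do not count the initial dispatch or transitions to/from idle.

Gantt: | P1 0-4 | P2 4-8 | P3 8-12 | P1 12-14 | P2 14-18 | P3 18-22 |
Completion: P1=14  P2=18  P3=22
Turnaround (C−A): P1=14  P2=17  P3=20

5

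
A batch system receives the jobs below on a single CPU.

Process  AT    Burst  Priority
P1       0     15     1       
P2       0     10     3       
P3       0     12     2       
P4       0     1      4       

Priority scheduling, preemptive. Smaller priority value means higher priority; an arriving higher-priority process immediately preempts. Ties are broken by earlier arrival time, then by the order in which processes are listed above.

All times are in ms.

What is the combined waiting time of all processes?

Gantt: | P1 0-15 | P3 15-27 | P2 27-37 | P4 37-38 |
Completion: P1=15  P2=37  P3=27  P4=38
Waiting = turnaround − burst: P1=0, P2=27, P3=15, P4=37
Total waiting = 0 + 27 + 15 + 37 = 79

79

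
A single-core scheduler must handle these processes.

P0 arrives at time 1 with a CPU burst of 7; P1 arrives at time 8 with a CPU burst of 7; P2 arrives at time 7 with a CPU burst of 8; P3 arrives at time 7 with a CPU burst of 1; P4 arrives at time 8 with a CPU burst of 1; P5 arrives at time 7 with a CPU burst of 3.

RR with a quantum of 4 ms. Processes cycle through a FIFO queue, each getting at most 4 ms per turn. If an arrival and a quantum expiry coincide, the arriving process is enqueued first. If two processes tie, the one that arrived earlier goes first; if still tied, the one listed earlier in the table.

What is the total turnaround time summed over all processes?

73

Timeline: | idle 0-1 | P0 1-8 | P2 8-12 | P3 12-13 | P5 13-16 | P1 16-20 | P4 20-21 | P2 21-25 | P1 25-28 |
Completion: P0=8  P1=28  P2=25  P3=13  P4=21  P5=16
Turnaround = completion − arrival: P0=7, P1=20, P2=18, P3=6, P4=13, P5=9
Total turnaround = 7 + 20 + 18 + 6 + 13 + 9 = 73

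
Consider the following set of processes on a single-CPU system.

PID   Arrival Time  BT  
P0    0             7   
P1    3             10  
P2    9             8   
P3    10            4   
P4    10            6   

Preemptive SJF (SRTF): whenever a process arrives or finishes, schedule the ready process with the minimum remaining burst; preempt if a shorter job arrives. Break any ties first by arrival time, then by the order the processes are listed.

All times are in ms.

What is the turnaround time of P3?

4

Gantt: | P0 0-7 | P1 7-10 | P3 10-14 | P4 14-20 | P1 20-27 | P2 27-35 |
Completion: P0=7  P1=27  P2=35  P3=14  P4=20
Turnaround(P3) = completion − arrival = 14 − 10 = 4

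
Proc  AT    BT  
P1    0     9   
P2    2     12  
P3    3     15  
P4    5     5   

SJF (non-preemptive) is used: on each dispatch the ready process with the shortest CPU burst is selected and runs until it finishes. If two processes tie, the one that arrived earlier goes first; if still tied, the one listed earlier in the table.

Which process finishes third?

P2

Gantt: | P1 0-9 | P4 9-14 | P2 14-26 | P3 26-41 |
Completion: P1=9  P2=26  P3=41  P4=14
Finish order: P1 → P4 → P2 → P3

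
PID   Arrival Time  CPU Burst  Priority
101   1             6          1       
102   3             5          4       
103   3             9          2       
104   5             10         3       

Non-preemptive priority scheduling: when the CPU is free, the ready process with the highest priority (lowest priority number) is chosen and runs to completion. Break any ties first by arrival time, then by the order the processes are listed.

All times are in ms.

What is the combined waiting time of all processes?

38

Gantt: | idle 0-1 | 101 1-7 | 103 7-16 | 104 16-26 | 102 26-31 |
Completion: 101=7  102=31  103=16  104=26
Turnaround (C−A): 101=6  102=28  103=13  104=21
Waiting = turnaround − burst: 101=0, 102=23, 103=4, 104=11
Total waiting = 0 + 23 + 4 + 11 = 38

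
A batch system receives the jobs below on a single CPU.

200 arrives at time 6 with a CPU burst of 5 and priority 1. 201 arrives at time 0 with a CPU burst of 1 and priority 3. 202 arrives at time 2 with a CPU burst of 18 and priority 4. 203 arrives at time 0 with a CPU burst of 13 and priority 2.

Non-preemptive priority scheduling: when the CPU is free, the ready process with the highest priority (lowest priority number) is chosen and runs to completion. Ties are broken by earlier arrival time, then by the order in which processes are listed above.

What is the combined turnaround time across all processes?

Gantt: | 203 0-13 | 200 13-18 | 201 18-19 | 202 19-37 |
Completion: 200=18  201=19  202=37  203=13
Turnaround (C−A): 200=12  201=19  202=35  203=13
Turnaround = completion − arrival: 200=12, 201=19, 202=35, 203=13
Total turnaround = 12 + 19 + 35 + 13 = 79

79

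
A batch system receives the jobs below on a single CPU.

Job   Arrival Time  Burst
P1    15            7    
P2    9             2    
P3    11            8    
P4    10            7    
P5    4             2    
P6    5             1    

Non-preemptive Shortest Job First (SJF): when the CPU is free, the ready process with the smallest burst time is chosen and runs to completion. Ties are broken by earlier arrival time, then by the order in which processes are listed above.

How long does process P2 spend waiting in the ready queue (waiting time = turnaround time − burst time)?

0

Schedule: | idle 0-4 | P5 4-6 | P6 6-7 | idle 7-9 | P2 9-11 | P4 11-18 | P1 18-25 | P3 25-33 |
Completion: P1=25  P2=11  P3=33  P4=18  P5=6  P6=7
Turnaround (C−A): P1=10  P2=2  P3=22  P4=8  P5=2  P6=2
Waiting(P2) = turnaround − burst = 2 − 2 = 0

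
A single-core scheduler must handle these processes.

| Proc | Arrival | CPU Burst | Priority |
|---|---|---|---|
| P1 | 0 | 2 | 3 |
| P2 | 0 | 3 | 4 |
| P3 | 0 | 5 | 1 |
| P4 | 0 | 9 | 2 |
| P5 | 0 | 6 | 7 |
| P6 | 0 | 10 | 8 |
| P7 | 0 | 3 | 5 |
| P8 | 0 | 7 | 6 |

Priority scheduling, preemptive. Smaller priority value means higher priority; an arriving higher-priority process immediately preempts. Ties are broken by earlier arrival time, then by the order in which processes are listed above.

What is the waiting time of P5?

29

Timeline: | P3 0-5 | P4 5-14 | P1 14-16 | P2 16-19 | P7 19-22 | P8 22-29 | P5 29-35 | P6 35-45 |
Completion: P1=16  P2=19  P3=5  P4=14  P5=35  P6=45  P7=22  P8=29
Turnaround (C−A): P1=16  P2=19  P3=5  P4=14  P5=35  P6=45  P7=22  P8=29
Waiting(P5) = turnaround − burst = 35 − 6 = 29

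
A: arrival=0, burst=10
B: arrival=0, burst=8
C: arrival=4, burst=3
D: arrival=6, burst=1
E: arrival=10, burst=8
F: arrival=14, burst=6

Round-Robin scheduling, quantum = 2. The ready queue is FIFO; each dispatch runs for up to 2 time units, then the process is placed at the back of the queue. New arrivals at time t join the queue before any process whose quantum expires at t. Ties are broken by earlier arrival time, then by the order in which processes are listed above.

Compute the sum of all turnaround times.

115

Schedule: | A 0-2 | B 2-4 | A 4-6 | C 6-8 | B 8-10 | D 10-11 | A 11-13 | C 13-14 | E 14-16 | B 16-18 | A 18-20 | F 20-22 | E 22-24 | B 24-26 | A 26-28 | F 28-30 | E 30-32 | F 32-34 | E 34-36 |
Completion: A=28  B=26  C=14  D=11  E=36  F=34
Turnaround = completion − arrival: A=28, B=26, C=10, D=5, E=26, F=20
Total turnaround = 28 + 26 + 10 + 5 + 26 + 20 = 115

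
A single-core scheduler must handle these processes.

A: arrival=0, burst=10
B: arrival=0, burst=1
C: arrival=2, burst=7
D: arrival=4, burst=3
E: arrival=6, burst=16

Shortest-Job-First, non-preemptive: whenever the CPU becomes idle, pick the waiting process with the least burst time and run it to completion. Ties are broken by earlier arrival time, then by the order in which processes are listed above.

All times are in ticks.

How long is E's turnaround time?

Timeline: | B 0-1 | A 1-11 | D 11-14 | C 14-21 | E 21-37 |
Completion: A=11  B=1  C=21  D=14  E=37
Turnaround (C−A): A=11  B=1  C=19  D=10  E=31
Turnaround(E) = completion − arrival = 37 − 6 = 31

31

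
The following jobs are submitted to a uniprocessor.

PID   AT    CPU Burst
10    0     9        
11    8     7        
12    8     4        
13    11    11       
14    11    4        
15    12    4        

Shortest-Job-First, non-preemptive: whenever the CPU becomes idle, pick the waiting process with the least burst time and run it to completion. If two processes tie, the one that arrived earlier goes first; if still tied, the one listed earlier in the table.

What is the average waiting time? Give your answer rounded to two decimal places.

Gantt: | 10 0-9 | 12 9-13 | 14 13-17 | 15 17-21 | 11 21-28 | 13 28-39 |
Completion: 10=9  11=28  12=13  13=39  14=17  15=21
Turnaround (C−A): 10=9  11=20  12=5  13=28  14=6  15=9
Waiting times: 10=0, 11=13, 12=1, 13=17, 14=2, 15=5
Average waiting = (0+13+1+17+2+5) / 6 = 38/6 = 6.33

6.33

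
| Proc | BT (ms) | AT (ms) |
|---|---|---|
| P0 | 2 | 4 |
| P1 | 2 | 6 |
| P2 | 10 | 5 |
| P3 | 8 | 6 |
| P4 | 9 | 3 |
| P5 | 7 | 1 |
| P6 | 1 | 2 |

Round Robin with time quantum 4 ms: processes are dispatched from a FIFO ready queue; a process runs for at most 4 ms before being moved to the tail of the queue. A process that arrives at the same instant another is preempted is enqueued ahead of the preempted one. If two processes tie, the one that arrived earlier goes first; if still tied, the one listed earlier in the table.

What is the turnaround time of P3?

31

Schedule: | idle 0-1 | P5 1-5 | P6 5-6 | P4 6-10 | P0 10-12 | P2 12-16 | P5 16-19 | P1 19-21 | P3 21-25 | P4 25-29 | P2 29-33 | P3 33-37 | P4 37-38 | P2 38-40 |
Completion: P0=12  P1=21  P2=40  P3=37  P4=38  P5=19  P6=6
Turnaround(P3) = completion − arrival = 37 − 6 = 31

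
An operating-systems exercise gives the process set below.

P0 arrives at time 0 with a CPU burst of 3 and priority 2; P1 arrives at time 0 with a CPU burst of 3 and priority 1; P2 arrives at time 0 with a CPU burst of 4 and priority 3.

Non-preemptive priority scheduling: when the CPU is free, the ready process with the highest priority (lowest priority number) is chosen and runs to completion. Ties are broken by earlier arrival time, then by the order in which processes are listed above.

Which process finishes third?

Timeline: | P1 0-3 | P0 3-6 | P2 6-10 |
Completion: P0=6  P1=3  P2=10
Finish order: P1 → P0 → P2

P2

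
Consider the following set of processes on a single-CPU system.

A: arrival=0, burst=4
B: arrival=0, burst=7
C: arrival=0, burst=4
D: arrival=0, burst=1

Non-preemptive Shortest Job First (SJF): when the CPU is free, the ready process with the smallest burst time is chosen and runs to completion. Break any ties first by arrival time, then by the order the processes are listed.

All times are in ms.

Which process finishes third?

Schedule: | D 0-1 | A 1-5 | C 5-9 | B 9-16 |
Completion: A=5  B=16  C=9  D=1
Turnaround (C−A): A=5  B=16  C=9  D=1
Finish order: D → A → C → B

C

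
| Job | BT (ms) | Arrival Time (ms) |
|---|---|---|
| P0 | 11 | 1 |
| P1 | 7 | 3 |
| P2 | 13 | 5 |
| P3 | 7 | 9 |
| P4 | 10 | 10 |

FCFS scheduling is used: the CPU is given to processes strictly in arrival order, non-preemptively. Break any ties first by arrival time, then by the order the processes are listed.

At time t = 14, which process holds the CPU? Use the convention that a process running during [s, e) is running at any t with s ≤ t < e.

P1

Gantt: | idle 0-1 | P0 1-12 | P1 12-19 | P2 19-32 | P3 32-39 | P4 39-49 |
Completion: P0=12  P1=19  P2=32  P3=39  P4=49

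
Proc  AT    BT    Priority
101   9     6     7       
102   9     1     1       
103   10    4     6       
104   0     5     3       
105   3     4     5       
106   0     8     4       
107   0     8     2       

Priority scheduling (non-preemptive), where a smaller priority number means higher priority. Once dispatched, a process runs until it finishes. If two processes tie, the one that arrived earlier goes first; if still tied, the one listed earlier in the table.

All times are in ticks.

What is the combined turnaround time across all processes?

Schedule: | 107 0-8 | 104 8-13 | 102 13-14 | 106 14-22 | 105 22-26 | 103 26-30 | 101 30-36 |
Completion: 101=36  102=14  103=30  104=13  105=26  106=22  107=8
Turnaround (C−A): 101=27  102=5  103=20  104=13  105=23  106=22  107=8
Turnaround = completion − arrival: 101=27, 102=5, 103=20, 104=13, 105=23, 106=22, 107=8
Total turnaround = 27 + 5 + 20 + 13 + 23 + 22 + 8 = 118

118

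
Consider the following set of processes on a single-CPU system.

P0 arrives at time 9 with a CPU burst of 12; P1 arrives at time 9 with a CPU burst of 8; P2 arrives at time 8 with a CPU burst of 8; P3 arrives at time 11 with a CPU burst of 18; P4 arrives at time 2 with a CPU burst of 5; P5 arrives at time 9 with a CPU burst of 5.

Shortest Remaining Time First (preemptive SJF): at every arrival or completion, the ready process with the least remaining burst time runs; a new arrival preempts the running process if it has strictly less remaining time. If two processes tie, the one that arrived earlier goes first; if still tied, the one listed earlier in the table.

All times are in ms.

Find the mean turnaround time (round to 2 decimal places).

20.50

Gantt: | idle 0-2 | P4 2-7 | idle 7-8 | P2 8-9 | P5 9-14 | P2 14-21 | P1 21-29 | P0 29-41 | P3 41-59 |
Completion: P0=41  P1=29  P2=21  P3=59  P4=7  P5=14
Turnaround (C−A): P0=32  P1=20  P2=13  P3=48  P4=5  P5=5
Turnaround times: P0=32, P1=20, P2=13, P3=48, P4=5, P5=5
Average turnaround = (32+20+13+48+5+5) / 6 = 123/6 = 20.50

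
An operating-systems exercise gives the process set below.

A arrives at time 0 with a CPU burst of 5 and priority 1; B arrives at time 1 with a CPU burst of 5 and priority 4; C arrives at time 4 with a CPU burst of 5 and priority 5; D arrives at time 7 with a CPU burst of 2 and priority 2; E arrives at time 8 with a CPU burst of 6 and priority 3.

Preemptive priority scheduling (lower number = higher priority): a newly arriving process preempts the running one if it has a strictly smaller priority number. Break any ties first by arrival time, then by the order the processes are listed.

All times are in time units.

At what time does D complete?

Timeline: | A 0-5 | B 5-7 | D 7-9 | E 9-15 | B 15-18 | C 18-23 |
Completion: A=5  B=18  C=23  D=9  E=15
Turnaround (C−A): A=5  B=17  C=19  D=2  E=7

9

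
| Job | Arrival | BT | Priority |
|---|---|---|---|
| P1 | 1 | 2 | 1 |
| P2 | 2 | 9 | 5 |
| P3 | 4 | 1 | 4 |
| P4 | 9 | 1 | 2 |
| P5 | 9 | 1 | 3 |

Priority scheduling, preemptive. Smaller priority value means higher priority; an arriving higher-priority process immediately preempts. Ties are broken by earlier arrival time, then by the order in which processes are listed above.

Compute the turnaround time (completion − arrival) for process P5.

Gantt: | idle 0-1 | P1 1-3 | P2 3-4 | P3 4-5 | P2 5-9 | P4 9-10 | P5 10-11 | P2 11-15 |
Completion: P1=3  P2=15  P3=5  P4=10  P5=11
Turnaround (C−A): P1=2  P2=13  P3=1  P4=1  P5=2
Turnaround(P5) = completion − arrival = 11 − 9 = 2

2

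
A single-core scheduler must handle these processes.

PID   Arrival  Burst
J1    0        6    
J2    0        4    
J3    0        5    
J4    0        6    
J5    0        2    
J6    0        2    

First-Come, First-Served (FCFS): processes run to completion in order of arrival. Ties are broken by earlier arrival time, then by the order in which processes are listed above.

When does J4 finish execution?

Gantt: | J1 0-6 | J2 6-10 | J3 10-15 | J4 15-21 | J5 21-23 | J6 23-25 |
Completion: J1=6  J2=10  J3=15  J4=21  J5=23  J6=25

21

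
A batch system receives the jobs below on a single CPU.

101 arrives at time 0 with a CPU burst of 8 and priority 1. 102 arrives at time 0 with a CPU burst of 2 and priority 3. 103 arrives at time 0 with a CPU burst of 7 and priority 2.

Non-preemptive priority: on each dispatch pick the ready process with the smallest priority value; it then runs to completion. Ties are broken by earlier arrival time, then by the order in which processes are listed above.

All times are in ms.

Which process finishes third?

102

Schedule: | 101 0-8 | 103 8-15 | 102 15-17 |
Completion: 101=8  102=17  103=15
Finish order: 101 → 103 → 102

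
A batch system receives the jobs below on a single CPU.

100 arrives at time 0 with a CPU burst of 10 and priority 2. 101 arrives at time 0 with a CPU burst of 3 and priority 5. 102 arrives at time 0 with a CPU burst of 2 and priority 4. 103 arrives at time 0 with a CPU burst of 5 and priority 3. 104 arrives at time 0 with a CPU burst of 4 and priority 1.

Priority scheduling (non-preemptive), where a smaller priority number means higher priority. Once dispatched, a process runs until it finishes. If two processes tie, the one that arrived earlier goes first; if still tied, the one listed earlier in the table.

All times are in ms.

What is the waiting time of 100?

4

Gantt: | 104 0-4 | 100 4-14 | 103 14-19 | 102 19-21 | 101 21-24 |
Completion: 100=14  101=24  102=21  103=19  104=4
Waiting(100) = turnaround − burst = 14 − 10 = 4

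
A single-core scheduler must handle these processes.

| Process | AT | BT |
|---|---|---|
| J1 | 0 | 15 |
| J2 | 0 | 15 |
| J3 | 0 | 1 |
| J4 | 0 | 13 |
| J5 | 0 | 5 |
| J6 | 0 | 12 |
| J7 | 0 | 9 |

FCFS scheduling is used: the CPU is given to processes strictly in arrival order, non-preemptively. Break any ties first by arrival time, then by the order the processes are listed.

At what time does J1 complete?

15

Schedule: | J1 0-15 | J2 15-30 | J3 30-31 | J4 31-44 | J5 44-49 | J6 49-61 | J7 61-70 |
Completion: J1=15  J2=30  J3=31  J4=44  J5=49  J6=61  J7=70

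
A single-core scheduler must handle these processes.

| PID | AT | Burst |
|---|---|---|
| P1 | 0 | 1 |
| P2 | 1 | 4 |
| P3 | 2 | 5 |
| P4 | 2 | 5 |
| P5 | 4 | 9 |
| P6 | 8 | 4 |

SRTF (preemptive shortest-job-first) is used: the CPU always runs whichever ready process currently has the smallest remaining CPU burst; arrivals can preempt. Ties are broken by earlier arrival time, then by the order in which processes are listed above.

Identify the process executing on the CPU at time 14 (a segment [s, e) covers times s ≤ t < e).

P4

Schedule: | P1 0-1 | P2 1-5 | P3 5-10 | P6 10-14 | P4 14-19 | P5 19-28 |
Completion: P1=1  P2=5  P3=10  P4=19  P5=28  P6=14
Turnaround (C−A): P1=1  P2=4  P3=8  P4=17  P5=24  P6=6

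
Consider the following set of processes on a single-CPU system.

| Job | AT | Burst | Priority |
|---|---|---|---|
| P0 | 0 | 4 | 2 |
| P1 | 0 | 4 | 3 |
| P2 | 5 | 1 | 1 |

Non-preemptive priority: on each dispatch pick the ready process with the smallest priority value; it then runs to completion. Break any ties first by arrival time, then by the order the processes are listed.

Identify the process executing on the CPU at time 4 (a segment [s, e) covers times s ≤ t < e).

Gantt: | P0 0-4 | P1 4-8 | P2 8-9 |
Completion: P0=4  P1=8  P2=9
Turnaround (C−A): P0=4  P1=8  P2=4

P1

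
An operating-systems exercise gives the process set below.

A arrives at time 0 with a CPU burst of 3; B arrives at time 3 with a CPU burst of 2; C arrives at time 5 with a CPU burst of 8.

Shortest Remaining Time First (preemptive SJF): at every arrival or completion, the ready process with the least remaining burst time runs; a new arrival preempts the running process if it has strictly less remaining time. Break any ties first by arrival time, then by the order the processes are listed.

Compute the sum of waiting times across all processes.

0

Gantt: | A 0-3 | B 3-5 | C 5-13 |
Completion: A=3  B=5  C=13
Turnaround (C−A): A=3  B=2  C=8
Waiting = turnaround − burst: A=0, B=0, C=0
Total waiting = 0 + 0 + 0 = 0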